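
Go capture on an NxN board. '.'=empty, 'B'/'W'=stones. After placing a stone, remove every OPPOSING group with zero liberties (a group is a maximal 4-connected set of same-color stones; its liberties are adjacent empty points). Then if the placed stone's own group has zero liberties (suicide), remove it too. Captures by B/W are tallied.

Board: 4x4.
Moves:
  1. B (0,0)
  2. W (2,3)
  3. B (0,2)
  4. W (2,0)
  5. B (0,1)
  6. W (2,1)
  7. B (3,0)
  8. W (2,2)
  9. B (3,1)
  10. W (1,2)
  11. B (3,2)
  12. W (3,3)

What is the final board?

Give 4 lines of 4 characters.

Move 1: B@(0,0) -> caps B=0 W=0
Move 2: W@(2,3) -> caps B=0 W=0
Move 3: B@(0,2) -> caps B=0 W=0
Move 4: W@(2,0) -> caps B=0 W=0
Move 5: B@(0,1) -> caps B=0 W=0
Move 6: W@(2,1) -> caps B=0 W=0
Move 7: B@(3,0) -> caps B=0 W=0
Move 8: W@(2,2) -> caps B=0 W=0
Move 9: B@(3,1) -> caps B=0 W=0
Move 10: W@(1,2) -> caps B=0 W=0
Move 11: B@(3,2) -> caps B=0 W=0
Move 12: W@(3,3) -> caps B=0 W=3

Answer: BBB.
..W.
WWWW
...W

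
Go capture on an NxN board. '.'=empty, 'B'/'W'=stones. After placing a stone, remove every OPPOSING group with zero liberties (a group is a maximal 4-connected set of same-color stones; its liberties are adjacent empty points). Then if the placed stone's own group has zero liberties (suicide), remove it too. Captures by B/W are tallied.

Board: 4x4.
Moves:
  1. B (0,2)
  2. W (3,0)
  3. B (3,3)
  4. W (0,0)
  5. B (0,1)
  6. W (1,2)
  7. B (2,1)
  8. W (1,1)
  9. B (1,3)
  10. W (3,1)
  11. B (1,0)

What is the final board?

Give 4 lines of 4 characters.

Answer: .BB.
BWWB
.B..
WW.B

Derivation:
Move 1: B@(0,2) -> caps B=0 W=0
Move 2: W@(3,0) -> caps B=0 W=0
Move 3: B@(3,3) -> caps B=0 W=0
Move 4: W@(0,0) -> caps B=0 W=0
Move 5: B@(0,1) -> caps B=0 W=0
Move 6: W@(1,2) -> caps B=0 W=0
Move 7: B@(2,1) -> caps B=0 W=0
Move 8: W@(1,1) -> caps B=0 W=0
Move 9: B@(1,3) -> caps B=0 W=0
Move 10: W@(3,1) -> caps B=0 W=0
Move 11: B@(1,0) -> caps B=1 W=0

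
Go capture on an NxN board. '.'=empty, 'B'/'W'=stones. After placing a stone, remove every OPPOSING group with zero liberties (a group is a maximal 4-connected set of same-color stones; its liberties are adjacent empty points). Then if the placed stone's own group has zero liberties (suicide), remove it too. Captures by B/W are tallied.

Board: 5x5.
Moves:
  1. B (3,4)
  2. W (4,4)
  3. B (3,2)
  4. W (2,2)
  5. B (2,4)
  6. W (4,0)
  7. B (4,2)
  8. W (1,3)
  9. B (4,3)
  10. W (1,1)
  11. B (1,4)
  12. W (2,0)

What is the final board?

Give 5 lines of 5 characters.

Answer: .....
.W.WB
W.W.B
..B.B
W.BB.

Derivation:
Move 1: B@(3,4) -> caps B=0 W=0
Move 2: W@(4,4) -> caps B=0 W=0
Move 3: B@(3,2) -> caps B=0 W=0
Move 4: W@(2,2) -> caps B=0 W=0
Move 5: B@(2,4) -> caps B=0 W=0
Move 6: W@(4,0) -> caps B=0 W=0
Move 7: B@(4,2) -> caps B=0 W=0
Move 8: W@(1,3) -> caps B=0 W=0
Move 9: B@(4,3) -> caps B=1 W=0
Move 10: W@(1,1) -> caps B=1 W=0
Move 11: B@(1,4) -> caps B=1 W=0
Move 12: W@(2,0) -> caps B=1 W=0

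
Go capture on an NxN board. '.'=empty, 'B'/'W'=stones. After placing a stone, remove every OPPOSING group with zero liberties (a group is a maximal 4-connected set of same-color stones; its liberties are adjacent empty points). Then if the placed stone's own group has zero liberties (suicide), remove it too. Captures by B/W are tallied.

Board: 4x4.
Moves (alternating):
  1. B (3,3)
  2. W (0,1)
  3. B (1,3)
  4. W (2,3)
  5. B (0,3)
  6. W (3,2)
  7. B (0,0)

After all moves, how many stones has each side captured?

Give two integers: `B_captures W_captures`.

Move 1: B@(3,3) -> caps B=0 W=0
Move 2: W@(0,1) -> caps B=0 W=0
Move 3: B@(1,3) -> caps B=0 W=0
Move 4: W@(2,3) -> caps B=0 W=0
Move 5: B@(0,3) -> caps B=0 W=0
Move 6: W@(3,2) -> caps B=0 W=1
Move 7: B@(0,0) -> caps B=0 W=1

Answer: 0 1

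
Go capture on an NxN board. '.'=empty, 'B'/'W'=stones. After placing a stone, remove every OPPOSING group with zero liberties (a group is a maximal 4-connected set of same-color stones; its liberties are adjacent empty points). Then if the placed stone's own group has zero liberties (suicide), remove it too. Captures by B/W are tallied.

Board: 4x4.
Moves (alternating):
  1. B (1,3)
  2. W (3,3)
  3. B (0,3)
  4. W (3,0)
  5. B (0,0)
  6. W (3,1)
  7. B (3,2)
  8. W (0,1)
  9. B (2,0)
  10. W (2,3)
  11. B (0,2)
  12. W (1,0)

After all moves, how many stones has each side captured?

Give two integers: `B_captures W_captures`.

Answer: 0 1

Derivation:
Move 1: B@(1,3) -> caps B=0 W=0
Move 2: W@(3,3) -> caps B=0 W=0
Move 3: B@(0,3) -> caps B=0 W=0
Move 4: W@(3,0) -> caps B=0 W=0
Move 5: B@(0,0) -> caps B=0 W=0
Move 6: W@(3,1) -> caps B=0 W=0
Move 7: B@(3,2) -> caps B=0 W=0
Move 8: W@(0,1) -> caps B=0 W=0
Move 9: B@(2,0) -> caps B=0 W=0
Move 10: W@(2,3) -> caps B=0 W=0
Move 11: B@(0,2) -> caps B=0 W=0
Move 12: W@(1,0) -> caps B=0 W=1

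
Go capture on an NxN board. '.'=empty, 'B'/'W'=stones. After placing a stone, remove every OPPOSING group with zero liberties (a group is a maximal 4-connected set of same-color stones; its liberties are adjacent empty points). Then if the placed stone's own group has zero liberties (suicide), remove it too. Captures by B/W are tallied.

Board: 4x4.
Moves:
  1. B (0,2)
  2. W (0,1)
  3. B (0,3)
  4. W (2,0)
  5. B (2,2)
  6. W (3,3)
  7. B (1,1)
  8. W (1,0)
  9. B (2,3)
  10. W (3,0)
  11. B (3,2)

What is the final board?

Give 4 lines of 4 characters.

Answer: .WBB
WB..
W.BB
W.B.

Derivation:
Move 1: B@(0,2) -> caps B=0 W=0
Move 2: W@(0,1) -> caps B=0 W=0
Move 3: B@(0,3) -> caps B=0 W=0
Move 4: W@(2,0) -> caps B=0 W=0
Move 5: B@(2,2) -> caps B=0 W=0
Move 6: W@(3,3) -> caps B=0 W=0
Move 7: B@(1,1) -> caps B=0 W=0
Move 8: W@(1,0) -> caps B=0 W=0
Move 9: B@(2,3) -> caps B=0 W=0
Move 10: W@(3,0) -> caps B=0 W=0
Move 11: B@(3,2) -> caps B=1 W=0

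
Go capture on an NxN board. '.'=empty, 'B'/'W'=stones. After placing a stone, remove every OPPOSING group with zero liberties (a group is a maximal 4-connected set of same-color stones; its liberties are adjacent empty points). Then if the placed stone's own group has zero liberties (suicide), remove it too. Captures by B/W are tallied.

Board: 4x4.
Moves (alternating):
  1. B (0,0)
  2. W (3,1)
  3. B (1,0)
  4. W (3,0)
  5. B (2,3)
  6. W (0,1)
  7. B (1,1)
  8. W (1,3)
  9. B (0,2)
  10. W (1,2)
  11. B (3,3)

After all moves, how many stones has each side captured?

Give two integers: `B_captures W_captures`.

Answer: 1 0

Derivation:
Move 1: B@(0,0) -> caps B=0 W=0
Move 2: W@(3,1) -> caps B=0 W=0
Move 3: B@(1,0) -> caps B=0 W=0
Move 4: W@(3,0) -> caps B=0 W=0
Move 5: B@(2,3) -> caps B=0 W=0
Move 6: W@(0,1) -> caps B=0 W=0
Move 7: B@(1,1) -> caps B=0 W=0
Move 8: W@(1,3) -> caps B=0 W=0
Move 9: B@(0,2) -> caps B=1 W=0
Move 10: W@(1,2) -> caps B=1 W=0
Move 11: B@(3,3) -> caps B=1 W=0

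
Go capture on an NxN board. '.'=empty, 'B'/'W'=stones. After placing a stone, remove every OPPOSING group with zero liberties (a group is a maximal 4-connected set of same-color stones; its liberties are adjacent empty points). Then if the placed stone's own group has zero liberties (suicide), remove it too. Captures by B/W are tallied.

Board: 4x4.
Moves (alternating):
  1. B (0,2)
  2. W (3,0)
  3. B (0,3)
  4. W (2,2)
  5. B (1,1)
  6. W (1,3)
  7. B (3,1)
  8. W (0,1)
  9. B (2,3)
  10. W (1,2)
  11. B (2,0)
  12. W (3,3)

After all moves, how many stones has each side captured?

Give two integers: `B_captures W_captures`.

Move 1: B@(0,2) -> caps B=0 W=0
Move 2: W@(3,0) -> caps B=0 W=0
Move 3: B@(0,3) -> caps B=0 W=0
Move 4: W@(2,2) -> caps B=0 W=0
Move 5: B@(1,1) -> caps B=0 W=0
Move 6: W@(1,3) -> caps B=0 W=0
Move 7: B@(3,1) -> caps B=0 W=0
Move 8: W@(0,1) -> caps B=0 W=0
Move 9: B@(2,3) -> caps B=0 W=0
Move 10: W@(1,2) -> caps B=0 W=2
Move 11: B@(2,0) -> caps B=1 W=2
Move 12: W@(3,3) -> caps B=1 W=3

Answer: 1 3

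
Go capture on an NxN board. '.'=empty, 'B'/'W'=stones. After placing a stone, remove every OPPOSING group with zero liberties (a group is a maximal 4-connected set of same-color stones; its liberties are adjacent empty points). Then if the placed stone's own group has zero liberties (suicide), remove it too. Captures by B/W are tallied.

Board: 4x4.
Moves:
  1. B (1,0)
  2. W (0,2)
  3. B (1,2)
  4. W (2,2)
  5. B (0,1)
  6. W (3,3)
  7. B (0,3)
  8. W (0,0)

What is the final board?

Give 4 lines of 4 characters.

Move 1: B@(1,0) -> caps B=0 W=0
Move 2: W@(0,2) -> caps B=0 W=0
Move 3: B@(1,2) -> caps B=0 W=0
Move 4: W@(2,2) -> caps B=0 W=0
Move 5: B@(0,1) -> caps B=0 W=0
Move 6: W@(3,3) -> caps B=0 W=0
Move 7: B@(0,3) -> caps B=1 W=0
Move 8: W@(0,0) -> caps B=1 W=0

Answer: .B.B
B.B.
..W.
...W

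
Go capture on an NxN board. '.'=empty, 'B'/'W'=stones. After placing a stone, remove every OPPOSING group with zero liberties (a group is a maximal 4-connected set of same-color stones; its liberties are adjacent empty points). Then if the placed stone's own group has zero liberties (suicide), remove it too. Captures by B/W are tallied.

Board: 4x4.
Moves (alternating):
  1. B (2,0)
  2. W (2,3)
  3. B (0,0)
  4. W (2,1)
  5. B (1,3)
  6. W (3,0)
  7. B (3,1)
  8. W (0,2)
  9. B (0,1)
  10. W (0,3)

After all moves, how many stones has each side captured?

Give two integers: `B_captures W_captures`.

Answer: 1 0

Derivation:
Move 1: B@(2,0) -> caps B=0 W=0
Move 2: W@(2,3) -> caps B=0 W=0
Move 3: B@(0,0) -> caps B=0 W=0
Move 4: W@(2,1) -> caps B=0 W=0
Move 5: B@(1,3) -> caps B=0 W=0
Move 6: W@(3,0) -> caps B=0 W=0
Move 7: B@(3,1) -> caps B=1 W=0
Move 8: W@(0,2) -> caps B=1 W=0
Move 9: B@(0,1) -> caps B=1 W=0
Move 10: W@(0,3) -> caps B=1 W=0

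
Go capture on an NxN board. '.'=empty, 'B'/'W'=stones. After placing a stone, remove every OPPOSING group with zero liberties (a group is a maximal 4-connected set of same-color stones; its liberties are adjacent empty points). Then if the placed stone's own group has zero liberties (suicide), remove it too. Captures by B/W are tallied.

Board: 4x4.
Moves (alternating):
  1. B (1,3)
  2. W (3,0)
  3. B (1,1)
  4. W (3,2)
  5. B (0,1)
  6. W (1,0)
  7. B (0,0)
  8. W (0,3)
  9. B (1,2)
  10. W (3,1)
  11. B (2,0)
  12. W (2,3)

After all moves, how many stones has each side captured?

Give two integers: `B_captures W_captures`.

Move 1: B@(1,3) -> caps B=0 W=0
Move 2: W@(3,0) -> caps B=0 W=0
Move 3: B@(1,1) -> caps B=0 W=0
Move 4: W@(3,2) -> caps B=0 W=0
Move 5: B@(0,1) -> caps B=0 W=0
Move 6: W@(1,0) -> caps B=0 W=0
Move 7: B@(0,0) -> caps B=0 W=0
Move 8: W@(0,3) -> caps B=0 W=0
Move 9: B@(1,2) -> caps B=0 W=0
Move 10: W@(3,1) -> caps B=0 W=0
Move 11: B@(2,0) -> caps B=1 W=0
Move 12: W@(2,3) -> caps B=1 W=0

Answer: 1 0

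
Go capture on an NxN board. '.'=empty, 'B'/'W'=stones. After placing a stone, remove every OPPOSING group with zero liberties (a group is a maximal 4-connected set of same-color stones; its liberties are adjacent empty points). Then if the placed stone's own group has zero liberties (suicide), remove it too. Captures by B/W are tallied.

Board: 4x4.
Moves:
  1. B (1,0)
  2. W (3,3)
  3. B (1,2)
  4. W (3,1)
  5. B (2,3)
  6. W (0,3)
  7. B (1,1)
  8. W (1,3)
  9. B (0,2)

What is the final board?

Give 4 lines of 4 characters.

Move 1: B@(1,0) -> caps B=0 W=0
Move 2: W@(3,3) -> caps B=0 W=0
Move 3: B@(1,2) -> caps B=0 W=0
Move 4: W@(3,1) -> caps B=0 W=0
Move 5: B@(2,3) -> caps B=0 W=0
Move 6: W@(0,3) -> caps B=0 W=0
Move 7: B@(1,1) -> caps B=0 W=0
Move 8: W@(1,3) -> caps B=0 W=0
Move 9: B@(0,2) -> caps B=2 W=0

Answer: ..B.
BBB.
...B
.W.W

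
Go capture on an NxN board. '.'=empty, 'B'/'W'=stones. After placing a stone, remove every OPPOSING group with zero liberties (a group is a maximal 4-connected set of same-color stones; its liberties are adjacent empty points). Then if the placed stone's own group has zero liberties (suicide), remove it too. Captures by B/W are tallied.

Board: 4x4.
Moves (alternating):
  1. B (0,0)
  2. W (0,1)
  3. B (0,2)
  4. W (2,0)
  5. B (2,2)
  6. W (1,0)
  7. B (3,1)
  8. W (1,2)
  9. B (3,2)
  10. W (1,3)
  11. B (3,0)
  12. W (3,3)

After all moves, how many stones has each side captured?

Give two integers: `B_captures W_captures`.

Move 1: B@(0,0) -> caps B=0 W=0
Move 2: W@(0,1) -> caps B=0 W=0
Move 3: B@(0,2) -> caps B=0 W=0
Move 4: W@(2,0) -> caps B=0 W=0
Move 5: B@(2,2) -> caps B=0 W=0
Move 6: W@(1,0) -> caps B=0 W=1
Move 7: B@(3,1) -> caps B=0 W=1
Move 8: W@(1,2) -> caps B=0 W=1
Move 9: B@(3,2) -> caps B=0 W=1
Move 10: W@(1,3) -> caps B=0 W=1
Move 11: B@(3,0) -> caps B=0 W=1
Move 12: W@(3,3) -> caps B=0 W=1

Answer: 0 1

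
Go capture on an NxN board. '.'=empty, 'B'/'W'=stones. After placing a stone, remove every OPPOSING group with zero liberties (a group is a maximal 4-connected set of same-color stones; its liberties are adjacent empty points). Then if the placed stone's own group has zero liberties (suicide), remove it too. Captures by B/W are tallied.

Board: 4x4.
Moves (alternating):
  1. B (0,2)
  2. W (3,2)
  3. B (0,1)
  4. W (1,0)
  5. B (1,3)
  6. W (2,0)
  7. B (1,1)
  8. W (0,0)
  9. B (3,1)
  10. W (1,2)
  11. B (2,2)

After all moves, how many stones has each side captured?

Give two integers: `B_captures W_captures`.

Answer: 1 0

Derivation:
Move 1: B@(0,2) -> caps B=0 W=0
Move 2: W@(3,2) -> caps B=0 W=0
Move 3: B@(0,1) -> caps B=0 W=0
Move 4: W@(1,0) -> caps B=0 W=0
Move 5: B@(1,3) -> caps B=0 W=0
Move 6: W@(2,0) -> caps B=0 W=0
Move 7: B@(1,1) -> caps B=0 W=0
Move 8: W@(0,0) -> caps B=0 W=0
Move 9: B@(3,1) -> caps B=0 W=0
Move 10: W@(1,2) -> caps B=0 W=0
Move 11: B@(2,2) -> caps B=1 W=0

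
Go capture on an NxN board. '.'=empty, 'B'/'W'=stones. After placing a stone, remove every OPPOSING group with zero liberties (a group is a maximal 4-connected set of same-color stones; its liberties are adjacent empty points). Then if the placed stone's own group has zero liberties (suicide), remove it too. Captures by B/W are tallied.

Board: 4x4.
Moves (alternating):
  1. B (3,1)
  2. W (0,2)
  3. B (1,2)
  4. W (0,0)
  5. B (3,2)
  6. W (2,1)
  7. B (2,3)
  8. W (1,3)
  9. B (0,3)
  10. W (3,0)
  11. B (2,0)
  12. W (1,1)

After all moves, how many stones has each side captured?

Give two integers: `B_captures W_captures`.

Move 1: B@(3,1) -> caps B=0 W=0
Move 2: W@(0,2) -> caps B=0 W=0
Move 3: B@(1,2) -> caps B=0 W=0
Move 4: W@(0,0) -> caps B=0 W=0
Move 5: B@(3,2) -> caps B=0 W=0
Move 6: W@(2,1) -> caps B=0 W=0
Move 7: B@(2,3) -> caps B=0 W=0
Move 8: W@(1,3) -> caps B=0 W=0
Move 9: B@(0,3) -> caps B=1 W=0
Move 10: W@(3,0) -> caps B=1 W=0
Move 11: B@(2,0) -> caps B=2 W=0
Move 12: W@(1,1) -> caps B=2 W=0

Answer: 2 0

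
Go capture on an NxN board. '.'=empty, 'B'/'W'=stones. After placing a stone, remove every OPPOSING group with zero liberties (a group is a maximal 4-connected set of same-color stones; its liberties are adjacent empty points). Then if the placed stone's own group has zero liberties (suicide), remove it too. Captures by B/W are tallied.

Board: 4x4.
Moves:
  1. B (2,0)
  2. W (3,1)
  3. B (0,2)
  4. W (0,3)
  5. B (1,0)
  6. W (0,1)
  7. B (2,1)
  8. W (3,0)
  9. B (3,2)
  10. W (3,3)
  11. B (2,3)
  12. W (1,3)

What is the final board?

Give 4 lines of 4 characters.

Answer: .WBW
B..W
BB.B
..B.

Derivation:
Move 1: B@(2,0) -> caps B=0 W=0
Move 2: W@(3,1) -> caps B=0 W=0
Move 3: B@(0,2) -> caps B=0 W=0
Move 4: W@(0,3) -> caps B=0 W=0
Move 5: B@(1,0) -> caps B=0 W=0
Move 6: W@(0,1) -> caps B=0 W=0
Move 7: B@(2,1) -> caps B=0 W=0
Move 8: W@(3,0) -> caps B=0 W=0
Move 9: B@(3,2) -> caps B=2 W=0
Move 10: W@(3,3) -> caps B=2 W=0
Move 11: B@(2,3) -> caps B=3 W=0
Move 12: W@(1,3) -> caps B=3 W=0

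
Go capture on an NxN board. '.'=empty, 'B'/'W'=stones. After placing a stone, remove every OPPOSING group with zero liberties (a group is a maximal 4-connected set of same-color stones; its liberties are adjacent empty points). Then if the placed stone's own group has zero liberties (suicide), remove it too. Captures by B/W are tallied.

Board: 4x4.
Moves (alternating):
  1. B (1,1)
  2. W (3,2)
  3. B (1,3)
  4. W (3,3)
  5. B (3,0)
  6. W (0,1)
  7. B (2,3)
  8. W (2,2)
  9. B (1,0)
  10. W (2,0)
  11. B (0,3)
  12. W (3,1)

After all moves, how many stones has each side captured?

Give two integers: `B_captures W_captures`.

Answer: 0 1

Derivation:
Move 1: B@(1,1) -> caps B=0 W=0
Move 2: W@(3,2) -> caps B=0 W=0
Move 3: B@(1,3) -> caps B=0 W=0
Move 4: W@(3,3) -> caps B=0 W=0
Move 5: B@(3,0) -> caps B=0 W=0
Move 6: W@(0,1) -> caps B=0 W=0
Move 7: B@(2,3) -> caps B=0 W=0
Move 8: W@(2,2) -> caps B=0 W=0
Move 9: B@(1,0) -> caps B=0 W=0
Move 10: W@(2,0) -> caps B=0 W=0
Move 11: B@(0,3) -> caps B=0 W=0
Move 12: W@(3,1) -> caps B=0 W=1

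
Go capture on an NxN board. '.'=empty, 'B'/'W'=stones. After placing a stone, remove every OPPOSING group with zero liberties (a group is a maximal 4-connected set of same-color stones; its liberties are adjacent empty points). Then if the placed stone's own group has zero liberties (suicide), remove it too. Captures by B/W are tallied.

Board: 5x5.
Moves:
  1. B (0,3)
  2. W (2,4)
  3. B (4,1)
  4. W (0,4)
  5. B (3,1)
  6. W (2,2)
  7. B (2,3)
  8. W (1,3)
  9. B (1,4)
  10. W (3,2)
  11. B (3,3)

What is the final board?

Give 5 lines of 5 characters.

Move 1: B@(0,3) -> caps B=0 W=0
Move 2: W@(2,4) -> caps B=0 W=0
Move 3: B@(4,1) -> caps B=0 W=0
Move 4: W@(0,4) -> caps B=0 W=0
Move 5: B@(3,1) -> caps B=0 W=0
Move 6: W@(2,2) -> caps B=0 W=0
Move 7: B@(2,3) -> caps B=0 W=0
Move 8: W@(1,3) -> caps B=0 W=0
Move 9: B@(1,4) -> caps B=1 W=0
Move 10: W@(3,2) -> caps B=1 W=0
Move 11: B@(3,3) -> caps B=1 W=0

Answer: ...B.
...WB
..WBW
.BWB.
.B...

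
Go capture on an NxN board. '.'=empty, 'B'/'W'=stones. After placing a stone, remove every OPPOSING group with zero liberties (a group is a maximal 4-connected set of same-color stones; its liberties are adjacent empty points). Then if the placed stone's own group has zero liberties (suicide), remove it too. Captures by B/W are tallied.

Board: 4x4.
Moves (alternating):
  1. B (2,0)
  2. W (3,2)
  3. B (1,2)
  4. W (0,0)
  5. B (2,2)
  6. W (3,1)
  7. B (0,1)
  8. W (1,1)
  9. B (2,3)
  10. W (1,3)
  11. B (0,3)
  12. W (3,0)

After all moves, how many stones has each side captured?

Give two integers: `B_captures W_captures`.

Answer: 1 0

Derivation:
Move 1: B@(2,0) -> caps B=0 W=0
Move 2: W@(3,2) -> caps B=0 W=0
Move 3: B@(1,2) -> caps B=0 W=0
Move 4: W@(0,0) -> caps B=0 W=0
Move 5: B@(2,2) -> caps B=0 W=0
Move 6: W@(3,1) -> caps B=0 W=0
Move 7: B@(0,1) -> caps B=0 W=0
Move 8: W@(1,1) -> caps B=0 W=0
Move 9: B@(2,3) -> caps B=0 W=0
Move 10: W@(1,3) -> caps B=0 W=0
Move 11: B@(0,3) -> caps B=1 W=0
Move 12: W@(3,0) -> caps B=1 W=0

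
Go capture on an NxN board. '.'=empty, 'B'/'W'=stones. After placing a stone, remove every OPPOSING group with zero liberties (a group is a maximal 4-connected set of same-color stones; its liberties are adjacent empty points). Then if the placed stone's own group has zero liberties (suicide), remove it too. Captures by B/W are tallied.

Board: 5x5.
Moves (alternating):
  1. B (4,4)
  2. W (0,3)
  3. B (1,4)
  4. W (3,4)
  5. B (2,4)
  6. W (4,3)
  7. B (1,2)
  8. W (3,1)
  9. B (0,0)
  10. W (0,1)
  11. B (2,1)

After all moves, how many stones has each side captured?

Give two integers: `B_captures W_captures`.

Answer: 0 1

Derivation:
Move 1: B@(4,4) -> caps B=0 W=0
Move 2: W@(0,3) -> caps B=0 W=0
Move 3: B@(1,4) -> caps B=0 W=0
Move 4: W@(3,4) -> caps B=0 W=0
Move 5: B@(2,4) -> caps B=0 W=0
Move 6: W@(4,3) -> caps B=0 W=1
Move 7: B@(1,2) -> caps B=0 W=1
Move 8: W@(3,1) -> caps B=0 W=1
Move 9: B@(0,0) -> caps B=0 W=1
Move 10: W@(0,1) -> caps B=0 W=1
Move 11: B@(2,1) -> caps B=0 W=1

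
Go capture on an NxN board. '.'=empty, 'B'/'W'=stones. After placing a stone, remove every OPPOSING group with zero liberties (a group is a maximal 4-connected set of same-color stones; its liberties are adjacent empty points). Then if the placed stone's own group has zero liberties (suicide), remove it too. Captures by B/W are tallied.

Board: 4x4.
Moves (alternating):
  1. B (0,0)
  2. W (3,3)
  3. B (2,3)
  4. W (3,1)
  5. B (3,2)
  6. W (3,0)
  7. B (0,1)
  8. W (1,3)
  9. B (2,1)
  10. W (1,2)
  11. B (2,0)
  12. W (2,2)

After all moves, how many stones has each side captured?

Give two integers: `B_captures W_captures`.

Answer: 3 0

Derivation:
Move 1: B@(0,0) -> caps B=0 W=0
Move 2: W@(3,3) -> caps B=0 W=0
Move 3: B@(2,3) -> caps B=0 W=0
Move 4: W@(3,1) -> caps B=0 W=0
Move 5: B@(3,2) -> caps B=1 W=0
Move 6: W@(3,0) -> caps B=1 W=0
Move 7: B@(0,1) -> caps B=1 W=0
Move 8: W@(1,3) -> caps B=1 W=0
Move 9: B@(2,1) -> caps B=1 W=0
Move 10: W@(1,2) -> caps B=1 W=0
Move 11: B@(2,0) -> caps B=3 W=0
Move 12: W@(2,2) -> caps B=3 W=0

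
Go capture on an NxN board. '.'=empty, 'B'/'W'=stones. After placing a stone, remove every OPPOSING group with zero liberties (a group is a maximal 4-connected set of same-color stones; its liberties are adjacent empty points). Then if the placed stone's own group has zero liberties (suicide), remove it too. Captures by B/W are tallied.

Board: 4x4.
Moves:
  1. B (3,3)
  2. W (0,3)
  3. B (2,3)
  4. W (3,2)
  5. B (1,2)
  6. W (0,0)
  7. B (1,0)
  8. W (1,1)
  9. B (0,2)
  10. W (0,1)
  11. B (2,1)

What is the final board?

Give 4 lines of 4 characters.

Move 1: B@(3,3) -> caps B=0 W=0
Move 2: W@(0,3) -> caps B=0 W=0
Move 3: B@(2,3) -> caps B=0 W=0
Move 4: W@(3,2) -> caps B=0 W=0
Move 5: B@(1,2) -> caps B=0 W=0
Move 6: W@(0,0) -> caps B=0 W=0
Move 7: B@(1,0) -> caps B=0 W=0
Move 8: W@(1,1) -> caps B=0 W=0
Move 9: B@(0,2) -> caps B=0 W=0
Move 10: W@(0,1) -> caps B=0 W=0
Move 11: B@(2,1) -> caps B=3 W=0

Answer: ..BW
B.B.
.B.B
..WB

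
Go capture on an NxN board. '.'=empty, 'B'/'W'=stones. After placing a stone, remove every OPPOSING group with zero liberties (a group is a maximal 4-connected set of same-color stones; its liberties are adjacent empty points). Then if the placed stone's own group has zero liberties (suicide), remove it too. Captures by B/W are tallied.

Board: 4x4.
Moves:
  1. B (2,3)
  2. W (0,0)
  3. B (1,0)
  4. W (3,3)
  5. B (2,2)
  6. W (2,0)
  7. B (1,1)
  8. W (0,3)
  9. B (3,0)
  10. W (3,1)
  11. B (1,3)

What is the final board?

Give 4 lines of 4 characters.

Answer: W..W
BB.B
W.BB
.W.W

Derivation:
Move 1: B@(2,3) -> caps B=0 W=0
Move 2: W@(0,0) -> caps B=0 W=0
Move 3: B@(1,0) -> caps B=0 W=0
Move 4: W@(3,3) -> caps B=0 W=0
Move 5: B@(2,2) -> caps B=0 W=0
Move 6: W@(2,0) -> caps B=0 W=0
Move 7: B@(1,1) -> caps B=0 W=0
Move 8: W@(0,3) -> caps B=0 W=0
Move 9: B@(3,0) -> caps B=0 W=0
Move 10: W@(3,1) -> caps B=0 W=1
Move 11: B@(1,3) -> caps B=0 W=1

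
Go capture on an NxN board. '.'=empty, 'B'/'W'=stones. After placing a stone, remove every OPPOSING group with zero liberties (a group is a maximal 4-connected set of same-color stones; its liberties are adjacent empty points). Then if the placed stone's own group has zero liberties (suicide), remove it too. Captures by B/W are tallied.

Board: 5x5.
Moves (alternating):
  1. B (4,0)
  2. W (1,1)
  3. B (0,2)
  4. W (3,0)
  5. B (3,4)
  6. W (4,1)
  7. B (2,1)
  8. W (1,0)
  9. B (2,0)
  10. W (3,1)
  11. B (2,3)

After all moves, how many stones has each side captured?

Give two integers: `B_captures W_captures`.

Answer: 0 1

Derivation:
Move 1: B@(4,0) -> caps B=0 W=0
Move 2: W@(1,1) -> caps B=0 W=0
Move 3: B@(0,2) -> caps B=0 W=0
Move 4: W@(3,0) -> caps B=0 W=0
Move 5: B@(3,4) -> caps B=0 W=0
Move 6: W@(4,1) -> caps B=0 W=1
Move 7: B@(2,1) -> caps B=0 W=1
Move 8: W@(1,0) -> caps B=0 W=1
Move 9: B@(2,0) -> caps B=0 W=1
Move 10: W@(3,1) -> caps B=0 W=1
Move 11: B@(2,3) -> caps B=0 W=1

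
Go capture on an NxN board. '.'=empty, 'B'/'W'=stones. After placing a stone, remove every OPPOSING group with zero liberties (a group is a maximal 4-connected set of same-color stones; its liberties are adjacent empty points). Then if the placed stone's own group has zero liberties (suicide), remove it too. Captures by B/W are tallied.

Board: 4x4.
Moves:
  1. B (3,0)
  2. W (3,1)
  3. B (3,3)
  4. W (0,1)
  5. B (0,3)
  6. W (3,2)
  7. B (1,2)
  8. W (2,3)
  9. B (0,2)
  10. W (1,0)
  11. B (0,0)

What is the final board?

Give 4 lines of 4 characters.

Answer: .WBB
W.B.
...W
BWW.

Derivation:
Move 1: B@(3,0) -> caps B=0 W=0
Move 2: W@(3,1) -> caps B=0 W=0
Move 3: B@(3,3) -> caps B=0 W=0
Move 4: W@(0,1) -> caps B=0 W=0
Move 5: B@(0,3) -> caps B=0 W=0
Move 6: W@(3,2) -> caps B=0 W=0
Move 7: B@(1,2) -> caps B=0 W=0
Move 8: W@(2,3) -> caps B=0 W=1
Move 9: B@(0,2) -> caps B=0 W=1
Move 10: W@(1,0) -> caps B=0 W=1
Move 11: B@(0,0) -> caps B=0 W=1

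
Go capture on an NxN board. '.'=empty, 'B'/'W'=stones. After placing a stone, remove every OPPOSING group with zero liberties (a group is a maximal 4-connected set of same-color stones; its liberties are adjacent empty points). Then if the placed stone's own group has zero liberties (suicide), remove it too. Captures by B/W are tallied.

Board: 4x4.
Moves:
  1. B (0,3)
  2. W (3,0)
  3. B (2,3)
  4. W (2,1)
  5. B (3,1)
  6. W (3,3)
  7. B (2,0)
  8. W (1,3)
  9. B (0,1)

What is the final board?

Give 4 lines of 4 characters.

Move 1: B@(0,3) -> caps B=0 W=0
Move 2: W@(3,0) -> caps B=0 W=0
Move 3: B@(2,3) -> caps B=0 W=0
Move 4: W@(2,1) -> caps B=0 W=0
Move 5: B@(3,1) -> caps B=0 W=0
Move 6: W@(3,3) -> caps B=0 W=0
Move 7: B@(2,0) -> caps B=1 W=0
Move 8: W@(1,3) -> caps B=1 W=0
Move 9: B@(0,1) -> caps B=1 W=0

Answer: .B.B
...W
BW.B
.B.W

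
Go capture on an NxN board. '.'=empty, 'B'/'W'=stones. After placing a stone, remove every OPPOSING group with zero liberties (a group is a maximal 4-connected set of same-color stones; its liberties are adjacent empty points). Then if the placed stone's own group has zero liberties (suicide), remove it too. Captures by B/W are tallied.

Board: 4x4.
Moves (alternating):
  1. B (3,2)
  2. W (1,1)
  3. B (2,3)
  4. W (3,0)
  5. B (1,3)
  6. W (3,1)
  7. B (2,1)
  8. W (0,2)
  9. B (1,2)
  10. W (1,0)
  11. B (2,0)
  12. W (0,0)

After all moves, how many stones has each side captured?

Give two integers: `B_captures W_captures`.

Answer: 2 0

Derivation:
Move 1: B@(3,2) -> caps B=0 W=0
Move 2: W@(1,1) -> caps B=0 W=0
Move 3: B@(2,3) -> caps B=0 W=0
Move 4: W@(3,0) -> caps B=0 W=0
Move 5: B@(1,3) -> caps B=0 W=0
Move 6: W@(3,1) -> caps B=0 W=0
Move 7: B@(2,1) -> caps B=0 W=0
Move 8: W@(0,2) -> caps B=0 W=0
Move 9: B@(1,2) -> caps B=0 W=0
Move 10: W@(1,0) -> caps B=0 W=0
Move 11: B@(2,0) -> caps B=2 W=0
Move 12: W@(0,0) -> caps B=2 W=0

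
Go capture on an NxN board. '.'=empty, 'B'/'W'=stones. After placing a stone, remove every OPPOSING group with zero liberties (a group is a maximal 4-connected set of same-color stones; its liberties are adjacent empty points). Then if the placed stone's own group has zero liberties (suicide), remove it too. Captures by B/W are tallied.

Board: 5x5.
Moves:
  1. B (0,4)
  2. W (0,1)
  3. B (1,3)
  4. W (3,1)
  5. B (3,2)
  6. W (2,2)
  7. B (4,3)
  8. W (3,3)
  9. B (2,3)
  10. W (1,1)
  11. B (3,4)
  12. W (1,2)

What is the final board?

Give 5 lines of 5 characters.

Answer: .W..B
.WWB.
..WB.
.WB.B
...B.

Derivation:
Move 1: B@(0,4) -> caps B=0 W=0
Move 2: W@(0,1) -> caps B=0 W=0
Move 3: B@(1,3) -> caps B=0 W=0
Move 4: W@(3,1) -> caps B=0 W=0
Move 5: B@(3,2) -> caps B=0 W=0
Move 6: W@(2,2) -> caps B=0 W=0
Move 7: B@(4,3) -> caps B=0 W=0
Move 8: W@(3,3) -> caps B=0 W=0
Move 9: B@(2,3) -> caps B=0 W=0
Move 10: W@(1,1) -> caps B=0 W=0
Move 11: B@(3,4) -> caps B=1 W=0
Move 12: W@(1,2) -> caps B=1 W=0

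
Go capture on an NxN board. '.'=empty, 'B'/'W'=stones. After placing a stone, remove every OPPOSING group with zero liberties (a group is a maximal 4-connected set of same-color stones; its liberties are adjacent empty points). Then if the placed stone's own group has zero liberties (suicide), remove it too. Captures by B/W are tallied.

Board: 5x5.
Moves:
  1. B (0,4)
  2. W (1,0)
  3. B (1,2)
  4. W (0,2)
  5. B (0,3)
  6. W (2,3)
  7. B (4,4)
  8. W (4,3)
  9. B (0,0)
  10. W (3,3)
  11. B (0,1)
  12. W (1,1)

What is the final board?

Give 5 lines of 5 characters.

Answer: BB.BB
WWB..
...W.
...W.
...WB

Derivation:
Move 1: B@(0,4) -> caps B=0 W=0
Move 2: W@(1,0) -> caps B=0 W=0
Move 3: B@(1,2) -> caps B=0 W=0
Move 4: W@(0,2) -> caps B=0 W=0
Move 5: B@(0,3) -> caps B=0 W=0
Move 6: W@(2,3) -> caps B=0 W=0
Move 7: B@(4,4) -> caps B=0 W=0
Move 8: W@(4,3) -> caps B=0 W=0
Move 9: B@(0,0) -> caps B=0 W=0
Move 10: W@(3,3) -> caps B=0 W=0
Move 11: B@(0,1) -> caps B=1 W=0
Move 12: W@(1,1) -> caps B=1 W=0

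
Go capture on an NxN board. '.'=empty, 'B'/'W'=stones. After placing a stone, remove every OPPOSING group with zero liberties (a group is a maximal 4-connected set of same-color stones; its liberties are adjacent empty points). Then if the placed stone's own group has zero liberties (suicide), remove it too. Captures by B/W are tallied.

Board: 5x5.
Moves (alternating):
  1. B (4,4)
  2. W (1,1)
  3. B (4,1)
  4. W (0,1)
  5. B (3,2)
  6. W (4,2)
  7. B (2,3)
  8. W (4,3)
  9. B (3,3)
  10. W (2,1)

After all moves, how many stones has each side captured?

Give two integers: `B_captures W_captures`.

Answer: 2 0

Derivation:
Move 1: B@(4,4) -> caps B=0 W=0
Move 2: W@(1,1) -> caps B=0 W=0
Move 3: B@(4,1) -> caps B=0 W=0
Move 4: W@(0,1) -> caps B=0 W=0
Move 5: B@(3,2) -> caps B=0 W=0
Move 6: W@(4,2) -> caps B=0 W=0
Move 7: B@(2,3) -> caps B=0 W=0
Move 8: W@(4,3) -> caps B=0 W=0
Move 9: B@(3,3) -> caps B=2 W=0
Move 10: W@(2,1) -> caps B=2 W=0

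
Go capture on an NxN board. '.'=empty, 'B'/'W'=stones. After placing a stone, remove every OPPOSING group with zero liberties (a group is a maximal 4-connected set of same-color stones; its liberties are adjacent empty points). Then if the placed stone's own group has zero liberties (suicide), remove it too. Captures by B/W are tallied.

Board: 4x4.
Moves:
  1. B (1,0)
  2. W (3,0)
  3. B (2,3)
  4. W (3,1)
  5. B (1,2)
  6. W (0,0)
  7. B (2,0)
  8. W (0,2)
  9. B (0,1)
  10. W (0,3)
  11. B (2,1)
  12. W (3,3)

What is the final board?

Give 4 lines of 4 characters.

Move 1: B@(1,0) -> caps B=0 W=0
Move 2: W@(3,0) -> caps B=0 W=0
Move 3: B@(2,3) -> caps B=0 W=0
Move 4: W@(3,1) -> caps B=0 W=0
Move 5: B@(1,2) -> caps B=0 W=0
Move 6: W@(0,0) -> caps B=0 W=0
Move 7: B@(2,0) -> caps B=0 W=0
Move 8: W@(0,2) -> caps B=0 W=0
Move 9: B@(0,1) -> caps B=1 W=0
Move 10: W@(0,3) -> caps B=1 W=0
Move 11: B@(2,1) -> caps B=1 W=0
Move 12: W@(3,3) -> caps B=1 W=0

Answer: .BWW
B.B.
BB.B
WW.W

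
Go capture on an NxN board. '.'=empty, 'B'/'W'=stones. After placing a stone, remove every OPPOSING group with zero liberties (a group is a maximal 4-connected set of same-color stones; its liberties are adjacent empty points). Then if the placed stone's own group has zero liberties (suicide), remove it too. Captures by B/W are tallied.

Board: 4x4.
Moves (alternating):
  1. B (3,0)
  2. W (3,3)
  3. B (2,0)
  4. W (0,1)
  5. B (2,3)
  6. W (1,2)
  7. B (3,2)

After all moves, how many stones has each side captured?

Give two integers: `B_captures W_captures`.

Move 1: B@(3,0) -> caps B=0 W=0
Move 2: W@(3,3) -> caps B=0 W=0
Move 3: B@(2,0) -> caps B=0 W=0
Move 4: W@(0,1) -> caps B=0 W=0
Move 5: B@(2,3) -> caps B=0 W=0
Move 6: W@(1,2) -> caps B=0 W=0
Move 7: B@(3,2) -> caps B=1 W=0

Answer: 1 0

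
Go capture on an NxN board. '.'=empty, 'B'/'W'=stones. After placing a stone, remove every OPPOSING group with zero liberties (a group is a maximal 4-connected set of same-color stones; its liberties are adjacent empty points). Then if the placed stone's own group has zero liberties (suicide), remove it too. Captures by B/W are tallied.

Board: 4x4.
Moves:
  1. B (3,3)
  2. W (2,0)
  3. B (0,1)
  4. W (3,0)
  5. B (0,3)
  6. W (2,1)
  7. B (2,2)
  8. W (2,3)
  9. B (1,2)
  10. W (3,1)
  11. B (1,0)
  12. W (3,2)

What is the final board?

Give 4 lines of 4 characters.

Move 1: B@(3,3) -> caps B=0 W=0
Move 2: W@(2,0) -> caps B=0 W=0
Move 3: B@(0,1) -> caps B=0 W=0
Move 4: W@(3,0) -> caps B=0 W=0
Move 5: B@(0,3) -> caps B=0 W=0
Move 6: W@(2,1) -> caps B=0 W=0
Move 7: B@(2,2) -> caps B=0 W=0
Move 8: W@(2,3) -> caps B=0 W=0
Move 9: B@(1,2) -> caps B=0 W=0
Move 10: W@(3,1) -> caps B=0 W=0
Move 11: B@(1,0) -> caps B=0 W=0
Move 12: W@(3,2) -> caps B=0 W=1

Answer: .B.B
B.B.
WWBW
WWW.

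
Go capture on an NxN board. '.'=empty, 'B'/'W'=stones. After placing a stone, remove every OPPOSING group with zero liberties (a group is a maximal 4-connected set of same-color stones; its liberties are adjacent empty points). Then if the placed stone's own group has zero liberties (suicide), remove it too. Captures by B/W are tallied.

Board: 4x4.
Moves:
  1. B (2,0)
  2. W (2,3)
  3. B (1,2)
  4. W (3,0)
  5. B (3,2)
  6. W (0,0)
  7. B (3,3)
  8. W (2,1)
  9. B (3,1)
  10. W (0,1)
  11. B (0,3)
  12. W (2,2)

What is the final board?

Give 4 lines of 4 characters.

Answer: WW.B
..B.
BWWW
.BBB

Derivation:
Move 1: B@(2,0) -> caps B=0 W=0
Move 2: W@(2,3) -> caps B=0 W=0
Move 3: B@(1,2) -> caps B=0 W=0
Move 4: W@(3,0) -> caps B=0 W=0
Move 5: B@(3,2) -> caps B=0 W=0
Move 6: W@(0,0) -> caps B=0 W=0
Move 7: B@(3,3) -> caps B=0 W=0
Move 8: W@(2,1) -> caps B=0 W=0
Move 9: B@(3,1) -> caps B=1 W=0
Move 10: W@(0,1) -> caps B=1 W=0
Move 11: B@(0,3) -> caps B=1 W=0
Move 12: W@(2,2) -> caps B=1 W=0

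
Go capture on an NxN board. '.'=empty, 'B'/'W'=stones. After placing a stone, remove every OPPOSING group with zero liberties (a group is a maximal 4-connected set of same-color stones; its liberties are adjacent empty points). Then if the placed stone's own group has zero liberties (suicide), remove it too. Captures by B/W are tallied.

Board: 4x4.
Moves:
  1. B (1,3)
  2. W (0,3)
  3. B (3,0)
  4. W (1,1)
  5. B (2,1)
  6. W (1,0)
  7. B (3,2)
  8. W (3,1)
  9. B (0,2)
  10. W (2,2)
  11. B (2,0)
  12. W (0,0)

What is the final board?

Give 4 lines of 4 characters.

Move 1: B@(1,3) -> caps B=0 W=0
Move 2: W@(0,3) -> caps B=0 W=0
Move 3: B@(3,0) -> caps B=0 W=0
Move 4: W@(1,1) -> caps B=0 W=0
Move 5: B@(2,1) -> caps B=0 W=0
Move 6: W@(1,0) -> caps B=0 W=0
Move 7: B@(3,2) -> caps B=0 W=0
Move 8: W@(3,1) -> caps B=0 W=0
Move 9: B@(0,2) -> caps B=1 W=0
Move 10: W@(2,2) -> caps B=1 W=0
Move 11: B@(2,0) -> caps B=1 W=0
Move 12: W@(0,0) -> caps B=1 W=0

Answer: W.B.
WW.B
BBW.
B.B.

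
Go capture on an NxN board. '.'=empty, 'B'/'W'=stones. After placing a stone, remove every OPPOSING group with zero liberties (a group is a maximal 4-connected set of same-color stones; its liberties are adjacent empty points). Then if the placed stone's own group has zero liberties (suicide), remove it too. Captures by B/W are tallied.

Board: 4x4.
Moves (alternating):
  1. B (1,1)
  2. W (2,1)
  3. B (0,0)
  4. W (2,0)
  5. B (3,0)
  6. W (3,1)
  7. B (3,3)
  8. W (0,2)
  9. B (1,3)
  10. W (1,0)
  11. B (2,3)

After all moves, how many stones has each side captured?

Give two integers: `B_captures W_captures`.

Answer: 0 1

Derivation:
Move 1: B@(1,1) -> caps B=0 W=0
Move 2: W@(2,1) -> caps B=0 W=0
Move 3: B@(0,0) -> caps B=0 W=0
Move 4: W@(2,0) -> caps B=0 W=0
Move 5: B@(3,0) -> caps B=0 W=0
Move 6: W@(3,1) -> caps B=0 W=1
Move 7: B@(3,3) -> caps B=0 W=1
Move 8: W@(0,2) -> caps B=0 W=1
Move 9: B@(1,3) -> caps B=0 W=1
Move 10: W@(1,0) -> caps B=0 W=1
Move 11: B@(2,3) -> caps B=0 W=1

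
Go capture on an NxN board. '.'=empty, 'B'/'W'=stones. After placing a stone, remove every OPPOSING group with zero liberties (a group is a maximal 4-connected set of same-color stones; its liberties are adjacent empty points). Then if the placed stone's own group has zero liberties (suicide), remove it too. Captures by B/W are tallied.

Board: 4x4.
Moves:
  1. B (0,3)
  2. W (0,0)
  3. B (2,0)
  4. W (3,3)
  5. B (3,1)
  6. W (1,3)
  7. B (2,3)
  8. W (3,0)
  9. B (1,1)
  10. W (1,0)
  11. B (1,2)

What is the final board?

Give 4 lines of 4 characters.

Answer: W..B
WBB.
B..B
.B.W

Derivation:
Move 1: B@(0,3) -> caps B=0 W=0
Move 2: W@(0,0) -> caps B=0 W=0
Move 3: B@(2,0) -> caps B=0 W=0
Move 4: W@(3,3) -> caps B=0 W=0
Move 5: B@(3,1) -> caps B=0 W=0
Move 6: W@(1,3) -> caps B=0 W=0
Move 7: B@(2,3) -> caps B=0 W=0
Move 8: W@(3,0) -> caps B=0 W=0
Move 9: B@(1,1) -> caps B=0 W=0
Move 10: W@(1,0) -> caps B=0 W=0
Move 11: B@(1,2) -> caps B=1 W=0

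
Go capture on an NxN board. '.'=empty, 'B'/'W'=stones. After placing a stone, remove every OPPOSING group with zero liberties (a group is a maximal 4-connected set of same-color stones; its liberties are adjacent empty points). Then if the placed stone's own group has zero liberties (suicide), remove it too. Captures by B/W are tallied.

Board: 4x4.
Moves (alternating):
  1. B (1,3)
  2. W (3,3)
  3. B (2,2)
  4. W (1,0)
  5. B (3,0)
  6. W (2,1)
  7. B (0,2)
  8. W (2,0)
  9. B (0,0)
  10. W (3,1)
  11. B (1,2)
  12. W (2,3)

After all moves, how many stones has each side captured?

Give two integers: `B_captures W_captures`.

Answer: 0 1

Derivation:
Move 1: B@(1,3) -> caps B=0 W=0
Move 2: W@(3,3) -> caps B=0 W=0
Move 3: B@(2,2) -> caps B=0 W=0
Move 4: W@(1,0) -> caps B=0 W=0
Move 5: B@(3,0) -> caps B=0 W=0
Move 6: W@(2,1) -> caps B=0 W=0
Move 7: B@(0,2) -> caps B=0 W=0
Move 8: W@(2,0) -> caps B=0 W=0
Move 9: B@(0,0) -> caps B=0 W=0
Move 10: W@(3,1) -> caps B=0 W=1
Move 11: B@(1,2) -> caps B=0 W=1
Move 12: W@(2,3) -> caps B=0 W=1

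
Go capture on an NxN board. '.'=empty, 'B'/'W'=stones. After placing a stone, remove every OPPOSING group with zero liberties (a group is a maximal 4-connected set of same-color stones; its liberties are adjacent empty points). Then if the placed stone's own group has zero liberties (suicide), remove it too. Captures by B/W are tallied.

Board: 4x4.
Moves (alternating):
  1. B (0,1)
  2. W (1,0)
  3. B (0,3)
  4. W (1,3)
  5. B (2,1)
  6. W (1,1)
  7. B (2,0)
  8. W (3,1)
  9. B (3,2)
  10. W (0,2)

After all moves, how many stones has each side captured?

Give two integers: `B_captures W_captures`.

Answer: 0 1

Derivation:
Move 1: B@(0,1) -> caps B=0 W=0
Move 2: W@(1,0) -> caps B=0 W=0
Move 3: B@(0,3) -> caps B=0 W=0
Move 4: W@(1,3) -> caps B=0 W=0
Move 5: B@(2,1) -> caps B=0 W=0
Move 6: W@(1,1) -> caps B=0 W=0
Move 7: B@(2,0) -> caps B=0 W=0
Move 8: W@(3,1) -> caps B=0 W=0
Move 9: B@(3,2) -> caps B=0 W=0
Move 10: W@(0,2) -> caps B=0 W=1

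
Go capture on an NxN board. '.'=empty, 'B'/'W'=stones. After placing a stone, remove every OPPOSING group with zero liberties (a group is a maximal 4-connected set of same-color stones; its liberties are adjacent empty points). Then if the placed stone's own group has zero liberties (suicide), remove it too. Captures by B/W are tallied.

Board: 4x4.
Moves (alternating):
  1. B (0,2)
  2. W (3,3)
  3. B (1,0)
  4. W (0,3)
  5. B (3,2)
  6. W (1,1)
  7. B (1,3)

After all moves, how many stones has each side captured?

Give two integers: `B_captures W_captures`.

Answer: 1 0

Derivation:
Move 1: B@(0,2) -> caps B=0 W=0
Move 2: W@(3,3) -> caps B=0 W=0
Move 3: B@(1,0) -> caps B=0 W=0
Move 4: W@(0,3) -> caps B=0 W=0
Move 5: B@(3,2) -> caps B=0 W=0
Move 6: W@(1,1) -> caps B=0 W=0
Move 7: B@(1,3) -> caps B=1 W=0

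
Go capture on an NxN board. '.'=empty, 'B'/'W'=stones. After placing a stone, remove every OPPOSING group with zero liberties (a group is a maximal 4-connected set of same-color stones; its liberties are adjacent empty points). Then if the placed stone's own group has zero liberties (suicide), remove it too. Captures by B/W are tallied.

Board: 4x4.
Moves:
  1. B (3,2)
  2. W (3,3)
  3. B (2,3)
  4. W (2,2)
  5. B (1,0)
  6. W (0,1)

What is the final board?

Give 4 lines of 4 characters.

Move 1: B@(3,2) -> caps B=0 W=0
Move 2: W@(3,3) -> caps B=0 W=0
Move 3: B@(2,3) -> caps B=1 W=0
Move 4: W@(2,2) -> caps B=1 W=0
Move 5: B@(1,0) -> caps B=1 W=0
Move 6: W@(0,1) -> caps B=1 W=0

Answer: .W..
B...
..WB
..B.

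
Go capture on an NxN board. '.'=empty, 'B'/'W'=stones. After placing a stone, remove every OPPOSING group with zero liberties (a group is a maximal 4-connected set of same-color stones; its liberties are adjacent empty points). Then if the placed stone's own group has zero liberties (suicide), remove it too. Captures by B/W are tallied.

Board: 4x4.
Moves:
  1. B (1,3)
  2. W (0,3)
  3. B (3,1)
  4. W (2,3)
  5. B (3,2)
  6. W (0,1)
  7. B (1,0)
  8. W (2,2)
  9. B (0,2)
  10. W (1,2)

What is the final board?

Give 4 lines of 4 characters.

Answer: .WB.
B.WB
..WW
.BB.

Derivation:
Move 1: B@(1,3) -> caps B=0 W=0
Move 2: W@(0,3) -> caps B=0 W=0
Move 3: B@(3,1) -> caps B=0 W=0
Move 4: W@(2,3) -> caps B=0 W=0
Move 5: B@(3,2) -> caps B=0 W=0
Move 6: W@(0,1) -> caps B=0 W=0
Move 7: B@(1,0) -> caps B=0 W=0
Move 8: W@(2,2) -> caps B=0 W=0
Move 9: B@(0,2) -> caps B=1 W=0
Move 10: W@(1,2) -> caps B=1 W=0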